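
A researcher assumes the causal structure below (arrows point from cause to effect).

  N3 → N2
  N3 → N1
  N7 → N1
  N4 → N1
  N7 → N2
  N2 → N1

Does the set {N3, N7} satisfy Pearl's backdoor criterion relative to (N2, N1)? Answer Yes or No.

Backdoor paths from N2 to N1 (paths whose first edge points into N2):
  P1: N2 <- N3 -> N1
  P2: N2 <- N7 -> N1
Condition 1 (no descendant of N2 in the set): holds — descendants of N2 are {N1}; none are in {N3, N7}.
Condition 2 (every backdoor path blocked by {N3, N7}):
  P1: blocked at fork node N3 ∈ conditioning set.
  P2: blocked at fork node N7 ∈ conditioning set.
{N3, N7} satisfies the backdoor criterion.

Yes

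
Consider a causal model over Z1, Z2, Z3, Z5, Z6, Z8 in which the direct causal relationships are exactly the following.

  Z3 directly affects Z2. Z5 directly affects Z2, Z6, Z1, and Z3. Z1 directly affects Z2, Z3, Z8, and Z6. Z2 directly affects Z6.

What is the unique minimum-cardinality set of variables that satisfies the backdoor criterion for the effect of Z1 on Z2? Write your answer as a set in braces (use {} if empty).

{Z5}

Variables eligible for adjustment (non-descendants of Z1, excluding Z1 and Z2): {Z5}.
Backdoor paths from Z1 to Z2:
  P1: Z1 <- Z5 -> Z3 -> Z2
  P2: Z1 <- Z5 -> Z2
  P3: Z1 <- Z5 -> Z6 <- Z2
The empty set is not sufficient: P1 (Z1 <- Z5 -> Z3 -> Z2) has no collider blocking it and no conditioned non-collider, so it is open.
Try {Z5}:
  P1: blocked at fork node Z5 ∈ conditioning set.
  P2: blocked at fork node Z5 ∈ conditioning set.
  P3: blocked at fork node Z5 ∈ conditioning set.
{Z5} contains no descendant of Z1 and blocks every backdoor path.
{Z5} is the unique smallest valid adjustment set.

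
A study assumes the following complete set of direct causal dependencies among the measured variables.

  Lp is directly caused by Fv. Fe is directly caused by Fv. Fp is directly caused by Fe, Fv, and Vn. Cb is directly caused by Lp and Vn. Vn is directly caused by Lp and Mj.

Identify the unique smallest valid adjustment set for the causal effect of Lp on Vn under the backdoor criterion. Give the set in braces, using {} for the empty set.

{}

Variables eligible for adjustment (non-descendants of Lp, excluding Lp and Vn): {Fe, Fv, Mj}.
Backdoor paths from Lp to Vn:
  P1: Lp <- Fv -> Fe -> Fp <- Vn
  P2: Lp <- Fv -> Fp <- Vn
Each backdoor path contains an unconditioned collider, so every path is already blocked with the empty conditioning set:
  P1: blocked at collider Fp (neither it nor any descendant is in the conditioning set).
  P2: blocked at collider Fp (neither it nor any descendant is in the conditioning set).
The empty set is therefore the unique smallest valid set.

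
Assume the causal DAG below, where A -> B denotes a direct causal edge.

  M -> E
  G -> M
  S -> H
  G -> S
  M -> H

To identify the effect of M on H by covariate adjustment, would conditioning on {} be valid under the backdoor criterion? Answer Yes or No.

No

Backdoor paths from M to H (paths whose first edge points into M):
  P1: M <- G -> S -> H
Condition 1 (no descendant of M in the set): holds — descendants of M are {E, H}; none are in {}.
Condition 2 (every backdoor path blocked by {}):
  P1: open — no interior node is in the conditioning set.
{} does not satisfy the backdoor criterion.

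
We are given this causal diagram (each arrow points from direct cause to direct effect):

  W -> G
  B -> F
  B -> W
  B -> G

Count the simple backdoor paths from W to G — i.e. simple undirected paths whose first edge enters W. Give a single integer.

1

A backdoor path from W to G is any simple undirected path whose first edge points into W (i.e. leaves W via a parent).
Parents of W: {B}.
Enumerating:
  P1: W <- B -> G
That exhausts the simple backdoor paths. Count: 1.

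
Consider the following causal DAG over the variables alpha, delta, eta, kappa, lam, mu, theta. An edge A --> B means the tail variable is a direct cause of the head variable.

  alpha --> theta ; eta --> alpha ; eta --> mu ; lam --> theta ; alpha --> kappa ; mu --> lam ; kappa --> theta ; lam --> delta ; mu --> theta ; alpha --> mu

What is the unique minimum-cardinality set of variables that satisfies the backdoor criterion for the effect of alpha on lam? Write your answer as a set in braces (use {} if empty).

Variables eligible for adjustment (non-descendants of alpha, excluding alpha and lam): {eta}.
Backdoor paths from alpha to lam:
  P1: alpha <- eta -> mu -> lam
  P2: alpha <- eta -> mu -> theta <- lam
The empty set is not sufficient: P1 (alpha <- eta -> mu -> lam) has no collider blocking it and no conditioned non-collider, so it is open.
Try {eta}:
  P1: blocked at fork node eta ∈ conditioning set.
  P2: blocked at fork node eta ∈ conditioning set.
{eta} contains no descendant of alpha and blocks every backdoor path.
{eta} is the unique smallest valid adjustment set.

{eta}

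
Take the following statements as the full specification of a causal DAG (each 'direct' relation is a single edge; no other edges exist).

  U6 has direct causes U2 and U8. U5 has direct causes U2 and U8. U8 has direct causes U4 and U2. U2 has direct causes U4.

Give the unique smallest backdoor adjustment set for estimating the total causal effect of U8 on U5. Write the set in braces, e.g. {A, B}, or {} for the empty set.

{U2}

Variables eligible for adjustment (non-descendants of U8, excluding U8 and U5): {U2, U4}.
Backdoor paths from U8 to U5:
  P1: U8 <- U4 -> U2 -> U5
  P2: U8 <- U2 -> U5
The empty set is not sufficient: P1 (U8 <- U4 -> U2 -> U5) has no collider blocking it and no conditioned non-collider, so it is open.
Try {U2}:
  P1: blocked at chain node U2 ∈ conditioning set.
  P2: blocked at fork node U2 ∈ conditioning set.
{U2} contains no descendant of U8 and blocks every backdoor path.
No other singleton works — e.g. {U4} leaves P2 open — so {U2} is the unique smallest valid adjustment set.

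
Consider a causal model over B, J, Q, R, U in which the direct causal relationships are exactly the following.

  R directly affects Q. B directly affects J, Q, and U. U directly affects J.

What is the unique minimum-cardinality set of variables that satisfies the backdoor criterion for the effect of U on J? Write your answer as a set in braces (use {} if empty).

{B}

Variables eligible for adjustment (non-descendants of U, excluding U and J): {B, Q, R}.
Backdoor paths from U to J:
  P1: U <- B -> J
The empty set is not sufficient: P1 (U <- B -> J) has no collider blocking it and no conditioned non-collider, so it is open.
Try {B}:
  P1: blocked at fork node B ∈ conditioning set.
{B} contains no descendant of U and blocks every backdoor path.
No other singleton works — e.g. {R} leaves P1 open — so {B} is the unique smallest valid adjustment set.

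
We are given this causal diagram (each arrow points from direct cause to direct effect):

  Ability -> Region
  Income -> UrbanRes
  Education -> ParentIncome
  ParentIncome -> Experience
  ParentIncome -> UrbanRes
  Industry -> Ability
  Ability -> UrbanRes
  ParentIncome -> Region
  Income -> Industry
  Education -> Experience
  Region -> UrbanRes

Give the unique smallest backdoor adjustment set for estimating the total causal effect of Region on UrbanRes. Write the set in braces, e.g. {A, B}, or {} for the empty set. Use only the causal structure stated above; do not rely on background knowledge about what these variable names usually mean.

{Ability, ParentIncome}

Variables eligible for adjustment (non-descendants of Region, excluding Region and UrbanRes): {Ability, Education, Experience, Income, Industry, ParentIncome}.
Backdoor paths from Region to UrbanRes:
  P1: Region <- ParentIncome -> UrbanRes
  P2: Region <- Ability <- Industry <- Income -> UrbanRes
  P3: Region <- Ability -> UrbanRes
The empty set is not sufficient: P1 (Region <- ParentIncome -> UrbanRes) has no collider blocking it and no conditioned non-collider, so it is open.
Try {Ability, ParentIncome}:
  P1: blocked at fork node ParentIncome ∈ conditioning set.
  P2: blocked at chain node Ability ∈ conditioning set.
  P3: blocked at fork node Ability ∈ conditioning set.
{Ability, ParentIncome} contains no descendant of Region and blocks every backdoor path.
Every element of {Ability, ParentIncome} is needed (dropping Ability leaves P2 open; dropping ParentIncome leaves P1 open), so no proper subset is valid.
Among all size-2 subsets of the eligible variables, only {Ability, ParentIncome} blocks every backdoor path, so it is the unique smallest valid adjustment set.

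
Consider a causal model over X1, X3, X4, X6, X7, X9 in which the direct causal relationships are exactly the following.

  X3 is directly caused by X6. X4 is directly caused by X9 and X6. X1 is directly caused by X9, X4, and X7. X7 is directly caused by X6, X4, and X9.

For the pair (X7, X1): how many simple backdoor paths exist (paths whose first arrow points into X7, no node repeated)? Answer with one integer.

A backdoor path from X7 to X1 is any simple undirected path whose first edge points into X7 (i.e. leaves X7 via a parent).
Parents of X7: {X4, X6, X9}.
Enumerating:
  P1: X7 <- X9 -> X4 -> X1
  P2: X7 <- X9 -> X1
  P3: X7 <- X6 -> X4 <- X9 -> X1
  P4: X7 <- X6 -> X4 -> X1
  P5: X7 <- X4 <- X9 -> X1
  P6: X7 <- X4 -> X1
That exhausts the simple backdoor paths. Count: 6.

6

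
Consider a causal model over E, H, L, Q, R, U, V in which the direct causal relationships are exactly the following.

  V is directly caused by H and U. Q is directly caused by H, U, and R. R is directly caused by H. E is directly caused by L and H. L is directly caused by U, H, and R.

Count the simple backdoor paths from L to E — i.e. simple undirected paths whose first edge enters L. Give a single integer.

A backdoor path from L to E is any simple undirected path whose first edge points into L (i.e. leaves L via a parent).
Parents of L: {H, R, U}.
Enumerating:
  P1: L <- U -> V <- H -> E
  P2: L <- U -> Q <- H -> E
  P3: L <- U -> Q <- R <- H -> E
  P4: L <- H -> E
  P5: L <- R <- H -> E
  P6: L <- R -> Q <- U -> V <- H -> E
  P7: L <- R -> Q <- H -> E
That exhausts the simple backdoor paths. Count: 7.

7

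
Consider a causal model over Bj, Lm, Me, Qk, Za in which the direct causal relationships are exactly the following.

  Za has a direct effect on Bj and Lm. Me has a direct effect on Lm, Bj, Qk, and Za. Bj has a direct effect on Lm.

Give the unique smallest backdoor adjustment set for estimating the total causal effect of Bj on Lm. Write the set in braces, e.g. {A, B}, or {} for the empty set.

Variables eligible for adjustment (non-descendants of Bj, excluding Bj and Lm): {Me, Qk, Za}.
Backdoor paths from Bj to Lm:
  P1: Bj <- Me -> Za -> Lm
  P2: Bj <- Me -> Lm
  P3: Bj <- Za <- Me -> Lm
  P4: Bj <- Za -> Lm
The empty set is not sufficient: P1 (Bj <- Me -> Za -> Lm) has no collider blocking it and no conditioned non-collider, so it is open.
Try {Me, Za}:
  P1: blocked at fork node Me ∈ conditioning set.
  P2: blocked at fork node Me ∈ conditioning set.
  P3: blocked at chain node Za ∈ conditioning set.
  P4: blocked at fork node Za ∈ conditioning set.
{Me, Za} contains no descendant of Bj and blocks every backdoor path.
Every element of {Me, Za} is needed (dropping Me leaves P2 open; dropping Za leaves P4 open), so no proper subset is valid.
Among all size-2 subsets of the eligible variables, only {Me, Za} blocks every backdoor path, so it is the unique smallest valid adjustment set.

{Me, Za}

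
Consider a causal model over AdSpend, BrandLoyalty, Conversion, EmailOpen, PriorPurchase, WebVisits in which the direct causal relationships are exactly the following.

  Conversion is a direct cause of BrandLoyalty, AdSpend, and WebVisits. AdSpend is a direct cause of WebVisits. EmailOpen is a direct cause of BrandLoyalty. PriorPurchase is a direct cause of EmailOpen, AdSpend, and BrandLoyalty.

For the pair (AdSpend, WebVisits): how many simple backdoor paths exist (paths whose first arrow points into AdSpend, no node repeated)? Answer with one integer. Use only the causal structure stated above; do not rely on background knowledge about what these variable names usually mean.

A backdoor path from AdSpend to WebVisits is any simple undirected path whose first edge points into AdSpend (i.e. leaves AdSpend via a parent).
Parents of AdSpend: {Conversion, PriorPurchase}.
Enumerating:
  P1: AdSpend <- PriorPurchase -> EmailOpen -> BrandLoyalty <- Conversion -> WebVisits
  P2: AdSpend <- PriorPurchase -> BrandLoyalty <- Conversion -> WebVisits
  P3: AdSpend <- Conversion -> WebVisits
That exhausts the simple backdoor paths. Count: 3.

3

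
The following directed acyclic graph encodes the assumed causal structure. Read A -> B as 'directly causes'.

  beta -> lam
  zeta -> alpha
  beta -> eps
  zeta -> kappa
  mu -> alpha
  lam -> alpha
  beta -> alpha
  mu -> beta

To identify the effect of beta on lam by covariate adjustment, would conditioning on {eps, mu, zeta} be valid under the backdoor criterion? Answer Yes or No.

No

Backdoor paths from beta to lam (paths whose first edge points into beta):
  P1: beta <- mu -> alpha <- lam
Condition 1 (no descendant of beta in the set): FAILS — eps is a descendant of beta.
Condition 2 (every backdoor path blocked by {eps, mu, zeta}):
  P1: blocked at fork node mu ∈ conditioning set.
{eps, mu, zeta} does not satisfy the backdoor criterion.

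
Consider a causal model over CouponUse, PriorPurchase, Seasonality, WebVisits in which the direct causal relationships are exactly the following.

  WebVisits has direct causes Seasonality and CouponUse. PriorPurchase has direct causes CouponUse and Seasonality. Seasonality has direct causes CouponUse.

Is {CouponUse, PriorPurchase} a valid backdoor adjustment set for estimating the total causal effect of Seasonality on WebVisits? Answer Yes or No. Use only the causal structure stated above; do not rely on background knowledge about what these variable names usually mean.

Backdoor paths from Seasonality to WebVisits (paths whose first edge points into Seasonality):
  P1: Seasonality <- CouponUse -> WebVisits
Condition 1 (no descendant of Seasonality in the set): FAILS — PriorPurchase is a descendant of Seasonality.
Condition 2 (every backdoor path blocked by {CouponUse, PriorPurchase}):
  P1: blocked at fork node CouponUse ∈ conditioning set.
{CouponUse, PriorPurchase} does not satisfy the backdoor criterion.

No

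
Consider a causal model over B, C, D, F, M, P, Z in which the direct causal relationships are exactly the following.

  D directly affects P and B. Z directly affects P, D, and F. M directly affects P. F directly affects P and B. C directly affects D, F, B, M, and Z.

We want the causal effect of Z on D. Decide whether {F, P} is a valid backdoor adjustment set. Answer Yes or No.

Backdoor paths from Z to D (paths whose first edge points into Z):
  P1: Z <- C -> F -> B <- D
  P2: Z <- C -> F -> P <- D
  P3: Z <- C -> D
  P4: Z <- C -> M -> P <- F -> B <- D
  P5: Z <- C -> M -> P <- D
  P6: Z <- C -> B <- F -> P <- D
  P7: Z <- C -> B <- D
Condition 1 (no descendant of Z in the set): FAILS — F and P are descendants of Z.
Condition 2 (every backdoor path blocked by {F, P}):
  P1: blocked at chain node F ∈ conditioning set.
  P2: blocked at chain node F ∈ conditioning set.
  P3: open — no interior node is in the conditioning set.
  P4: blocked at fork node F ∈ conditioning set.
  P5: open — collider(s) P are conditioned on (or have a conditioned descendant) and no non-collider on the path is in the set.
  P6: blocked at collider B (neither it nor any descendant is in the conditioning set).
  P7: blocked at collider B (neither it nor any descendant is in the conditioning set).
{F, P} does not satisfy the backdoor criterion.

No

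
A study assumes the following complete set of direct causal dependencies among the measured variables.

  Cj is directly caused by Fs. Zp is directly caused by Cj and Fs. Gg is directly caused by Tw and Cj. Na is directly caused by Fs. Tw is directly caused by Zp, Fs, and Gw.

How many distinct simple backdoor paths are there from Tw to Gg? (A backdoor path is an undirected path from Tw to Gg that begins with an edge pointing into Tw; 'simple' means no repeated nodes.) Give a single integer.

A backdoor path from Tw to Gg is any simple undirected path whose first edge points into Tw (i.e. leaves Tw via a parent).
Parents of Tw: {Fs, Gw, Zp}.
Enumerating:
  P1: Tw <- Fs -> Cj -> Gg
  P2: Tw <- Fs -> Zp <- Cj -> Gg
  P3: Tw <- Zp <- Fs -> Cj -> Gg
  P4: Tw <- Zp <- Cj -> Gg
That exhausts the simple backdoor paths. Count: 4.

4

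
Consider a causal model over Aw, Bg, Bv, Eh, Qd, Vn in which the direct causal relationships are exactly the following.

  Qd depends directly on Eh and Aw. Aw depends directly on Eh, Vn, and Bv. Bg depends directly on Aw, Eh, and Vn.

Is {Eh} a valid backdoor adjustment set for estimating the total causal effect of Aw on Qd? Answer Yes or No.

Backdoor paths from Aw to Qd (paths whose first edge points into Aw):
  P1: Aw <- Vn -> Bg <- Eh -> Qd
  P2: Aw <- Eh -> Qd
Condition 1 (no descendant of Aw in the set): holds — descendants of Aw are {Bg, Qd}; none are in {Eh}.
Condition 2 (every backdoor path blocked by {Eh}):
  P1: blocked at collider Bg (neither it nor any descendant is in the conditioning set).
  P2: blocked at fork node Eh ∈ conditioning set.
{Eh} satisfies the backdoor criterion.

Yes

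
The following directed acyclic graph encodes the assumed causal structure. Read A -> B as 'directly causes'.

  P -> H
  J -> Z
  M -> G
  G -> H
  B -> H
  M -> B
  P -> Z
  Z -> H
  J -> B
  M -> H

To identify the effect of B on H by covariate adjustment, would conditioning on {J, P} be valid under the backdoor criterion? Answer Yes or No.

Backdoor paths from B to H (paths whose first edge points into B):
  P1: B <- J -> Z <- P -> H
  P2: B <- J -> Z -> H
  P3: B <- M -> G -> H
  P4: B <- M -> H
Condition 1 (no descendant of B in the set): holds — descendants of B are {H}; none are in {J, P}.
Condition 2 (every backdoor path blocked by {J, P}):
  P1: blocked at fork node J ∈ conditioning set.
  P2: blocked at fork node J ∈ conditioning set.
  P3: open — no interior node is in the conditioning set.
  P4: open — no interior node is in the conditioning set.
{J, P} does not satisfy the backdoor criterion.

No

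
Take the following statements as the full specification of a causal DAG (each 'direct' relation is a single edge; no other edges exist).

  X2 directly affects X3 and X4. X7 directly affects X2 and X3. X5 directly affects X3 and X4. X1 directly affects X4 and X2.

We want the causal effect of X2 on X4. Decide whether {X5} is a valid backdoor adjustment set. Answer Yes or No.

Backdoor paths from X2 to X4 (paths whose first edge points into X2):
  P1: X2 <- X7 -> X3 <- X5 -> X4
  P2: X2 <- X1 -> X4
Condition 1 (no descendant of X2 in the set): holds — descendants of X2 are {X3, X4}; none are in {X5}.
Condition 2 (every backdoor path blocked by {X5}):
  P1: blocked at collider X3 (neither it nor any descendant is in the conditioning set).
  P2: open — no interior node is in the conditioning set.
{X5} does not satisfy the backdoor criterion.

No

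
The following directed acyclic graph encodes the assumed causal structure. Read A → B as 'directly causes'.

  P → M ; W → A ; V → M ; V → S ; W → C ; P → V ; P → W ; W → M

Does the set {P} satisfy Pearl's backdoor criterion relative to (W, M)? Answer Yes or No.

Backdoor paths from W to M (paths whose first edge points into W):
  P1: W <- P -> V -> M
  P2: W <- P -> M
Condition 1 (no descendant of W in the set): holds — descendants of W are {A, C, M}; none are in {P}.
Condition 2 (every backdoor path blocked by {P}):
  P1: blocked at fork node P ∈ conditioning set.
  P2: blocked at fork node P ∈ conditioning set.
{P} satisfies the backdoor criterion.

Yes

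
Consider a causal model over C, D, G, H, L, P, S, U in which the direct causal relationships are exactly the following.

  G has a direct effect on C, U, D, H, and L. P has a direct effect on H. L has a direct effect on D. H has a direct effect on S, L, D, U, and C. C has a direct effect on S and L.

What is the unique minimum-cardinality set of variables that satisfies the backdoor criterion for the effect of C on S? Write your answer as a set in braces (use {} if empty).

{H}

Variables eligible for adjustment (non-descendants of C, excluding C and S): {G, H, P, U}.
Backdoor paths from C to S:
  P1: C <- G -> H -> S
  P2: C <- G -> U <- H -> S
  P3: C <- G -> L <- H -> S
  P4: C <- G -> L -> D <- H -> S
  P5: C <- G -> D <- H -> S
  P6: C <- G -> D <- L <- H -> S
  P7: C <- H -> S
The empty set is not sufficient: P1 (C <- G -> H -> S) has no collider blocking it and no conditioned non-collider, so it is open.
Try {H}:
  P1: blocked at chain node H ∈ conditioning set.
  P2: blocked at collider U (neither it nor any descendant is in the conditioning set).
  P3: blocked at collider L (neither it nor any descendant is in the conditioning set).
  P4: blocked at collider D (neither it nor any descendant is in the conditioning set).
  P5: blocked at collider D (neither it nor any descendant is in the conditioning set).
  P6: blocked at collider D (neither it nor any descendant is in the conditioning set).
  P7: blocked at fork node H ∈ conditioning set.
{H} contains no descendant of C and blocks every backdoor path.
No other singleton works — e.g. {P} leaves P1 open — so {H} is the unique smallest valid adjustment set.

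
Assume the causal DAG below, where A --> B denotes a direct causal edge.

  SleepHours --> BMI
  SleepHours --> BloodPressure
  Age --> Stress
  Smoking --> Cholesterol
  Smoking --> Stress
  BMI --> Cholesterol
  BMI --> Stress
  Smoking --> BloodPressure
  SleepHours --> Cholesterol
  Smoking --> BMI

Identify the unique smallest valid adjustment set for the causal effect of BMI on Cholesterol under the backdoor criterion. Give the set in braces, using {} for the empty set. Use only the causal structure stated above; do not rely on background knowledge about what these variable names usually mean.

Variables eligible for adjustment (non-descendants of BMI, excluding BMI and Cholesterol): {Age, BloodPressure, SleepHours, Smoking}.
Backdoor paths from BMI to Cholesterol:
  P1: BMI <- Smoking -> BloodPressure <- SleepHours -> Cholesterol
  P2: BMI <- Smoking -> Cholesterol
  P3: BMI <- SleepHours -> BloodPressure <- Smoking -> Cholesterol
  P4: BMI <- SleepHours -> Cholesterol
The empty set is not sufficient: P2 (BMI <- Smoking -> Cholesterol) has no collider blocking it and no conditioned non-collider, so it is open.
Try {SleepHours, Smoking}:
  P1: blocked at fork node Smoking ∈ conditioning set.
  P2: blocked at fork node Smoking ∈ conditioning set.
  P3: blocked at fork node SleepHours ∈ conditioning set.
  P4: blocked at fork node SleepHours ∈ conditioning set.
{SleepHours, Smoking} contains no descendant of BMI and blocks every backdoor path.
Every element of {SleepHours, Smoking} is needed (dropping SleepHours leaves P4 open; dropping Smoking leaves P2 open), so no proper subset is valid.
Among all size-2 subsets of the eligible variables, only {SleepHours, Smoking} blocks every backdoor path, so it is the unique smallest valid adjustment set.

{SleepHours, Smoking}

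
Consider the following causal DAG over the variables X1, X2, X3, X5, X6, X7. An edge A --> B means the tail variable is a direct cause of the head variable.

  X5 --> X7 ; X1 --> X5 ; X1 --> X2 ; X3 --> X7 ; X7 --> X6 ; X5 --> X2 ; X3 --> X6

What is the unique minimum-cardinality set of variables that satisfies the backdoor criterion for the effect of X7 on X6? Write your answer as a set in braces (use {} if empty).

{X3}

Variables eligible for adjustment (non-descendants of X7, excluding X7 and X6): {X1, X2, X3, X5}.
Backdoor paths from X7 to X6:
  P1: X7 <- X3 -> X6
The empty set is not sufficient: P1 (X7 <- X3 -> X6) has no collider blocking it and no conditioned non-collider, so it is open.
Try {X3}:
  P1: blocked at fork node X3 ∈ conditioning set.
{X3} contains no descendant of X7 and blocks every backdoor path.
No other singleton works — e.g. {X1} leaves P1 open — so {X3} is the unique smallest valid adjustment set.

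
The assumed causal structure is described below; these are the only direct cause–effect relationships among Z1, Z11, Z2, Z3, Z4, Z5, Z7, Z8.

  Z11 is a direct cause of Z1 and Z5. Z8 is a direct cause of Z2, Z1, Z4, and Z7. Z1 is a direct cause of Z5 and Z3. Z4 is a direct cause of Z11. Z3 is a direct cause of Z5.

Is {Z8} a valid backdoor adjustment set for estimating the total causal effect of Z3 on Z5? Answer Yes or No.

Backdoor paths from Z3 to Z5 (paths whose first edge points into Z3):
  P1: Z3 <- Z1 <- Z8 -> Z4 -> Z11 -> Z5
  P2: Z3 <- Z1 <- Z11 -> Z5
  P3: Z3 <- Z1 -> Z5
Condition 1 (no descendant of Z3 in the set): holds — descendants of Z3 are {Z5}; none are in {Z8}.
Condition 2 (every backdoor path blocked by {Z8}):
  P1: blocked at fork node Z8 ∈ conditioning set.
  P2: open — no interior node is in the conditioning set.
  P3: open — no interior node is in the conditioning set.
{Z8} does not satisfy the backdoor criterion.

No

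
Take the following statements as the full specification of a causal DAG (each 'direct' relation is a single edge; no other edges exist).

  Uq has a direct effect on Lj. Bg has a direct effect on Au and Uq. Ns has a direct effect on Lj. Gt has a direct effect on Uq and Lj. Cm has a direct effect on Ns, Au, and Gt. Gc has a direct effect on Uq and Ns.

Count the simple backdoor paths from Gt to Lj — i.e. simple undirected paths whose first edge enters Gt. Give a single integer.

A backdoor path from Gt to Lj is any simple undirected path whose first edge points into Gt (i.e. leaves Gt via a parent).
Parents of Gt: {Cm}.
Enumerating:
  P1: Gt <- Cm -> Au <- Bg -> Uq <- Gc -> Ns -> Lj
  P2: Gt <- Cm -> Au <- Bg -> Uq -> Lj
  P3: Gt <- Cm -> Ns <- Gc -> Uq -> Lj
  P4: Gt <- Cm -> Ns -> Lj
That exhausts the simple backdoor paths. Count: 4.

4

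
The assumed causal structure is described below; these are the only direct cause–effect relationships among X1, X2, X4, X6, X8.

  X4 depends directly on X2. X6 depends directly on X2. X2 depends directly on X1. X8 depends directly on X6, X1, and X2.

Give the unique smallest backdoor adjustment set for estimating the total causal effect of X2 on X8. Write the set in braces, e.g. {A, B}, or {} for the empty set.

Variables eligible for adjustment (non-descendants of X2, excluding X2 and X8): {X1}.
Backdoor paths from X2 to X8:
  P1: X2 <- X1 -> X8
The empty set is not sufficient: P1 (X2 <- X1 -> X8) has no collider blocking it and no conditioned non-collider, so it is open.
Try {X1}:
  P1: blocked at fork node X1 ∈ conditioning set.
{X1} contains no descendant of X2 and blocks every backdoor path.
{X1} is the unique smallest valid adjustment set.

{X1}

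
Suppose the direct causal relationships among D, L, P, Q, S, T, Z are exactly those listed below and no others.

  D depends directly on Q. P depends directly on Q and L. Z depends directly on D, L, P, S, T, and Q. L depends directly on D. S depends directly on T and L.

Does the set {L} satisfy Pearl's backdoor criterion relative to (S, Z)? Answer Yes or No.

No

Backdoor paths from S to Z (paths whose first edge points into S):
  P1: S <- T -> Z
  P2: S <- L <- D <- Q -> P -> Z
  P3: S <- L <- D <- Q -> Z
  P4: S <- L <- D -> Z
  P5: S <- L -> P <- Q -> D -> Z
  P6: S <- L -> P <- Q -> Z
  P7: S <- L -> P -> Z
  P8: S <- L -> Z
Condition 1 (no descendant of S in the set): holds — descendants of S are {Z}; none are in {L}.
Condition 2 (every backdoor path blocked by {L}):
  P1: open — no interior node is in the conditioning set.
  P2: blocked at chain node L ∈ conditioning set.
  P3: blocked at chain node L ∈ conditioning set.
  P4: blocked at chain node L ∈ conditioning set.
  P5: blocked at fork node L ∈ conditioning set.
  P6: blocked at fork node L ∈ conditioning set.
  P7: blocked at fork node L ∈ conditioning set.
  P8: blocked at fork node L ∈ conditioning set.
{L} does not satisfy the backdoor criterion.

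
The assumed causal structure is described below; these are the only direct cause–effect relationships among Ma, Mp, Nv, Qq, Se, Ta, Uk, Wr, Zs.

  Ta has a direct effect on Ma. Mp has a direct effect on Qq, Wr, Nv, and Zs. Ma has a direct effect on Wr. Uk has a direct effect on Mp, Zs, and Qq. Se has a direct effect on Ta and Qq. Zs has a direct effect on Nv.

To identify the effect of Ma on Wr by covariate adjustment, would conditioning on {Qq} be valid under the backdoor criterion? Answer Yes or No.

No

Backdoor paths from Ma to Wr (paths whose first edge points into Ma):
  P1: Ma <- Ta <- Se -> Qq <- Uk -> Mp -> Wr
  P2: Ma <- Ta <- Se -> Qq <- Uk -> Zs <- Mp -> Wr
  P3: Ma <- Ta <- Se -> Qq <- Uk -> Zs -> Nv <- Mp -> Wr
  P4: Ma <- Ta <- Se -> Qq <- Mp -> Wr
Condition 1 (no descendant of Ma in the set): holds — descendants of Ma are {Wr}; none are in {Qq}.
Condition 2 (every backdoor path blocked by {Qq}):
  P1: open — collider(s) Qq are conditioned on (or have a conditioned descendant) and no non-collider on the path is in the set.
  P2: blocked at collider Zs (neither it nor any descendant is in the conditioning set).
  P3: blocked at collider Nv (neither it nor any descendant is in the conditioning set).
  P4: open — collider(s) Qq are conditioned on (or have a conditioned descendant) and no non-collider on the path is in the set.
{Qq} does not satisfy the backdoor criterion.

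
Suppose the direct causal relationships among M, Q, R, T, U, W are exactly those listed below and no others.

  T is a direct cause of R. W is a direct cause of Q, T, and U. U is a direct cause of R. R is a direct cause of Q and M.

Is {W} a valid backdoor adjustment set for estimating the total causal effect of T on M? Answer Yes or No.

Backdoor paths from T to M (paths whose first edge points into T):
  P1: T <- W -> U -> R -> M
  P2: T <- W -> Q <- R -> M
Condition 1 (no descendant of T in the set): holds — descendants of T are {M, Q, R}; none are in {W}.
Condition 2 (every backdoor path blocked by {W}):
  P1: blocked at fork node W ∈ conditioning set.
  P2: blocked at fork node W ∈ conditioning set.
{W} satisfies the backdoor criterion.

Yes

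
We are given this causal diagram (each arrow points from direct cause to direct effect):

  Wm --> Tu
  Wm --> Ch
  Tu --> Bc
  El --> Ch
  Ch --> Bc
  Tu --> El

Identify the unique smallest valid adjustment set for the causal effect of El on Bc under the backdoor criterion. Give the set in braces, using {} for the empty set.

Variables eligible for adjustment (non-descendants of El, excluding El and Bc): {Tu, Wm}.
Backdoor paths from El to Bc:
  P1: El <- Tu <- Wm -> Ch -> Bc
  P2: El <- Tu -> Bc
The empty set is not sufficient: P1 (El <- Tu <- Wm -> Ch -> Bc) has no collider blocking it and no conditioned non-collider, so it is open.
Try {Tu}:
  P1: blocked at chain node Tu ∈ conditioning set.
  P2: blocked at fork node Tu ∈ conditioning set.
{Tu} contains no descendant of El and blocks every backdoor path.
No other singleton works — e.g. {Wm} leaves P2 open — so {Tu} is the unique smallest valid adjustment set.

{Tu}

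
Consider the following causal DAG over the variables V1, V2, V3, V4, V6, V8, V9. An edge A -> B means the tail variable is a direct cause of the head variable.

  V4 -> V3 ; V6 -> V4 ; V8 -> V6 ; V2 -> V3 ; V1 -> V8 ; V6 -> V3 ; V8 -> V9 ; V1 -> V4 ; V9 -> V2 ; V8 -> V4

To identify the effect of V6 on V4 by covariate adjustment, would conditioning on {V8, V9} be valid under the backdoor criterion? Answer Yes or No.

Yes

Backdoor paths from V6 to V4 (paths whose first edge points into V6):
  P1: V6 <- V8 <- V1 -> V4
  P2: V6 <- V8 -> V9 -> V2 -> V3 <- V4
  P3: V6 <- V8 -> V4
Condition 1 (no descendant of V6 in the set): holds — descendants of V6 are {V3, V4}; none are in {V8, V9}.
Condition 2 (every backdoor path blocked by {V8, V9}):
  P1: blocked at chain node V8 ∈ conditioning set.
  P2: blocked at fork node V8 ∈ conditioning set.
  P3: blocked at fork node V8 ∈ conditioning set.
{V8, V9} satisfies the backdoor criterion.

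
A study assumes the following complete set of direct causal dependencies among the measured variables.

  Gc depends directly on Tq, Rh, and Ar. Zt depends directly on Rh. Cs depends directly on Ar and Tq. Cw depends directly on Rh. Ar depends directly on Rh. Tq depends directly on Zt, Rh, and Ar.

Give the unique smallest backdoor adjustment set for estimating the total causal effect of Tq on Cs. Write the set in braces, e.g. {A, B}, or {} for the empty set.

Variables eligible for adjustment (non-descendants of Tq, excluding Tq and Cs): {Ar, Cw, Rh, Zt}.
Backdoor paths from Tq to Cs:
  P1: Tq <- Rh -> Ar -> Cs
  P2: Tq <- Rh -> Gc <- Ar -> Cs
  P3: Tq <- Ar -> Cs
  P4: Tq <- Zt <- Rh -> Ar -> Cs
  P5: Tq <- Zt <- Rh -> Gc <- Ar -> Cs
The empty set is not sufficient: P1 (Tq <- Rh -> Ar -> Cs) has no collider blocking it and no conditioned non-collider, so it is open.
Try {Ar}:
  P1: blocked at chain node Ar ∈ conditioning set.
  P2: blocked at collider Gc (neither it nor any descendant is in the conditioning set).
  P3: blocked at fork node Ar ∈ conditioning set.
  P4: blocked at chain node Ar ∈ conditioning set.
  P5: blocked at collider Gc (neither it nor any descendant is in the conditioning set).
{Ar} contains no descendant of Tq and blocks every backdoor path.
No other singleton works — e.g. {Rh} leaves P3 open — so {Ar} is the unique smallest valid adjustment set.

{Ar}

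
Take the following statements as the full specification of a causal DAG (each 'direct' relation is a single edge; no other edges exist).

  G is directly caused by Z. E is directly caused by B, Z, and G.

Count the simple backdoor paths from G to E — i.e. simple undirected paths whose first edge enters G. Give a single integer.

1

A backdoor path from G to E is any simple undirected path whose first edge points into G (i.e. leaves G via a parent).
Parents of G: {Z}.
Enumerating:
  P1: G <- Z -> E
That exhausts the simple backdoor paths. Count: 1.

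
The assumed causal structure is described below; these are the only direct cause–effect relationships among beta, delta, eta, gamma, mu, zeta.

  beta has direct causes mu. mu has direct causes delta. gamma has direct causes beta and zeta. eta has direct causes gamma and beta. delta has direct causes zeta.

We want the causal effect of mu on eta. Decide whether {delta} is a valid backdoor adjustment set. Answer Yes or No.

Yes

Backdoor paths from mu to eta (paths whose first edge points into mu):
  P1: mu <- delta <- zeta -> gamma <- beta -> eta
  P2: mu <- delta <- zeta -> gamma -> eta
Condition 1 (no descendant of mu in the set): holds — descendants of mu are {beta, eta, gamma}; none are in {delta}.
Condition 2 (every backdoor path blocked by {delta}):
  P1: blocked at chain node delta ∈ conditioning set.
  P2: blocked at chain node delta ∈ conditioning set.
{delta} satisfies the backdoor criterion.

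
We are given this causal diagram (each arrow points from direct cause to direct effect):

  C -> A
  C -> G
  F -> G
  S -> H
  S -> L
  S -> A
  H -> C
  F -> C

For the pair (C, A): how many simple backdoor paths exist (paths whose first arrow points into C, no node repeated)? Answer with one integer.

1

A backdoor path from C to A is any simple undirected path whose first edge points into C (i.e. leaves C via a parent).
Parents of C: {F, H}.
Enumerating:
  P1: C <- H <- S -> A
That exhausts the simple backdoor paths. Count: 1.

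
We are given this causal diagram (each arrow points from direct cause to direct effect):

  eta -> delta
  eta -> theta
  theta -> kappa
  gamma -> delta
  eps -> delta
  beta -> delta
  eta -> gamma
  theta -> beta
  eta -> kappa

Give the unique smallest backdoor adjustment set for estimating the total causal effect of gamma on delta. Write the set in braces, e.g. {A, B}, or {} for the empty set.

Variables eligible for adjustment (non-descendants of gamma, excluding gamma and delta): {beta, eps, eta, kappa, theta}.
Backdoor paths from gamma to delta:
  P1: gamma <- eta -> theta -> beta -> delta
  P2: gamma <- eta -> delta
  P3: gamma <- eta -> kappa <- theta -> beta -> delta
The empty set is not sufficient: P1 (gamma <- eta -> theta -> beta -> delta) has no collider blocking it and no conditioned non-collider, so it is open.
Try {eta}:
  P1: blocked at fork node eta ∈ conditioning set.
  P2: blocked at fork node eta ∈ conditioning set.
  P3: blocked at fork node eta ∈ conditioning set.
{eta} contains no descendant of gamma and blocks every backdoor path.
No other singleton works — e.g. {eps} leaves P1 open — so {eta} is the unique smallest valid adjustment set.

{eta}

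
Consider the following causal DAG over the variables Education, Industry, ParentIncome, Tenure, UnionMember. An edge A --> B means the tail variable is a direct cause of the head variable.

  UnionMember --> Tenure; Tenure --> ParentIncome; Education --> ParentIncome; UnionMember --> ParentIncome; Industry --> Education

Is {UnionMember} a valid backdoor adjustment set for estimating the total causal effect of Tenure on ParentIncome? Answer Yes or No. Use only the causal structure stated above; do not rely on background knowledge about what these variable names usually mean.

Backdoor paths from Tenure to ParentIncome (paths whose first edge points into Tenure):
  P1: Tenure <- UnionMember -> ParentIncome
Condition 1 (no descendant of Tenure in the set): holds — descendants of Tenure are {ParentIncome}; none are in {UnionMember}.
Condition 2 (every backdoor path blocked by {UnionMember}):
  P1: blocked at fork node UnionMember ∈ conditioning set.
{UnionMember} satisfies the backdoor criterion.

Yes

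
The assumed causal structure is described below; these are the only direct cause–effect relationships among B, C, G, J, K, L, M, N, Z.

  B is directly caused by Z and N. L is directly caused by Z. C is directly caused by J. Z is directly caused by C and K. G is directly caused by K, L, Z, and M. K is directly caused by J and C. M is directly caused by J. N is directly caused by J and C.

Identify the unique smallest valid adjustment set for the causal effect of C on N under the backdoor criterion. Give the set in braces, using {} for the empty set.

{J}

Variables eligible for adjustment (non-descendants of C, excluding C and N): {J, M}.
Backdoor paths from C to N:
  P1: C <- J -> K -> Z -> B <- N
  P2: C <- J -> K -> G <- Z -> B <- N
  P3: C <- J -> K -> G <- L <- Z -> B <- N
  P4: C <- J -> N
  P5: C <- J -> M -> G <- K -> Z -> B <- N
  P6: C <- J -> M -> G <- Z -> B <- N
  P7: C <- J -> M -> G <- L <- Z -> B <- N
The empty set is not sufficient: P4 (C <- J -> N) has no collider blocking it and no conditioned non-collider, so it is open.
Try {J}:
  P1: blocked at fork node J ∈ conditioning set.
  P2: blocked at fork node J ∈ conditioning set.
  P3: blocked at fork node J ∈ conditioning set.
  P4: blocked at fork node J ∈ conditioning set.
  P5: blocked at fork node J ∈ conditioning set.
  P6: blocked at fork node J ∈ conditioning set.
  P7: blocked at fork node J ∈ conditioning set.
{J} contains no descendant of C and blocks every backdoor path.
No other singleton works — e.g. {M} leaves P4 open — so {J} is the unique smallest valid adjustment set.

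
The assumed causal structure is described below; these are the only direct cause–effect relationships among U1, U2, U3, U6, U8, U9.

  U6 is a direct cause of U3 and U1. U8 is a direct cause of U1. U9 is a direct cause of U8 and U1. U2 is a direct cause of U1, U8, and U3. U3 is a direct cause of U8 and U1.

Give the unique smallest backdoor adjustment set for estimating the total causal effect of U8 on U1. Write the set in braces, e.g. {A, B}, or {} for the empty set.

{U2, U3, U9}

Variables eligible for adjustment (non-descendants of U8, excluding U8 and U1): {U2, U3, U6, U9}.
Backdoor paths from U8 to U1:
  P1: U8 <- U2 -> U3 <- U6 -> U1
  P2: U8 <- U2 -> U3 -> U1
  P3: U8 <- U2 -> U1
  P4: U8 <- U9 -> U1
  P5: U8 <- U3 <- U2 -> U1
  P6: U8 <- U3 <- U6 -> U1
  P7: U8 <- U3 -> U1
The empty set is not sufficient: P2 (U8 <- U2 -> U3 -> U1) has no collider blocking it and no conditioned non-collider, so it is open.
Try {U2, U3, U9}:
  P1: blocked at fork node U2 ∈ conditioning set.
  P2: blocked at fork node U2 ∈ conditioning set.
  P3: blocked at fork node U2 ∈ conditioning set.
  P4: blocked at fork node U9 ∈ conditioning set.
  P5: blocked at chain node U3 ∈ conditioning set.
  P6: blocked at chain node U3 ∈ conditioning set.
  P7: blocked at fork node U3 ∈ conditioning set.
{U2, U3, U9} contains no descendant of U8 and blocks every backdoor path.
Every element of {U2, U3, U9} is needed (dropping U2 leaves P1 open; dropping U3 leaves P6 open; dropping U9 leaves P4 open), so no proper subset is valid.
Among all size-3 subsets of the eligible variables, only {U2, U3, U9} blocks every backdoor path, so it is the unique smallest valid adjustment set.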